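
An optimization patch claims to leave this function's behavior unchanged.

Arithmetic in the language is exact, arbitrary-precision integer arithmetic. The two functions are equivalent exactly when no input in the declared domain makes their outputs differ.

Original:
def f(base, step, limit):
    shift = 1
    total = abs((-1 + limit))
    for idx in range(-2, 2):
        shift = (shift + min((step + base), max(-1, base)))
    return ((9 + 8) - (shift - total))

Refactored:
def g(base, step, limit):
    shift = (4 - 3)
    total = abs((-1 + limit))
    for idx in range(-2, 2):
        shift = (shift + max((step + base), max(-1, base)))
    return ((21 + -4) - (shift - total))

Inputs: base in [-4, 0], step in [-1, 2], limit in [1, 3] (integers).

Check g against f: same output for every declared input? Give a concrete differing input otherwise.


Try base=-4, step=-1, limit=1.
f: shift becomes 1; next total becomes 0; next at idx=-2:; next shift becomes -4; next at idx=-1:; next shift becomes -9; next at idx=0:; next shift becomes -14; next at idx=1:; next shift becomes -19; next final value 36
g: shift becomes 1; next total becomes 0; next at idx=-2:; next shift becomes 0; next at idx=-1:; next shift becomes -1; next at idx=0:; next shift becomes -2; next at idx=1:; next shift becomes -3; next final value 20
36 and 20 differ, so these are not the same function on this domain.
verdict: not equivalent; witness: base=-4, step=-1, limit=1


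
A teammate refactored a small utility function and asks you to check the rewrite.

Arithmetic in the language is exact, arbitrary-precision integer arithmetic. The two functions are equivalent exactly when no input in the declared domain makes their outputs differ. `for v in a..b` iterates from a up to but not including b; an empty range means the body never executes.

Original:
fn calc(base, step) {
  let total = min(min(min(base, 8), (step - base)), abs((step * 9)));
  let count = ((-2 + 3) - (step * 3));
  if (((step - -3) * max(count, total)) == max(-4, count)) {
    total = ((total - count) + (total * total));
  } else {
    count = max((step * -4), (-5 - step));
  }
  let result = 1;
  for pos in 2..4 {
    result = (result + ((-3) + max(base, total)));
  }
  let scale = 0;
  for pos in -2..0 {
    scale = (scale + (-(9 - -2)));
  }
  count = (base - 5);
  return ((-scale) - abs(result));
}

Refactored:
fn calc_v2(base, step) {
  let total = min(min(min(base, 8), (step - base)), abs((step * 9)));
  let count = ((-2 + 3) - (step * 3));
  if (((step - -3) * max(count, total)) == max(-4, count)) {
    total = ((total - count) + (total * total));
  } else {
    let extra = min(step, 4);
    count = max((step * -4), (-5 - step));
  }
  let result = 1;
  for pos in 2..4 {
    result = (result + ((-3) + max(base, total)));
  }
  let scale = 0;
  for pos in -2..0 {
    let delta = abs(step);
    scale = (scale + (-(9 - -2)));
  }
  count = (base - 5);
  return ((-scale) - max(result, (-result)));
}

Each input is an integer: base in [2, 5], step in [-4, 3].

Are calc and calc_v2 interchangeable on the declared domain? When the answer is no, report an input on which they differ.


Comparing the listings, the differences include: min/max/abs usage differs; and statement counts differ; and constant usage differs; and local variable names differ.
Tracing base=5, step=2: calc: total becomes -3; next count becomes -5; next (((step - -3) * max(count, total)) == max(-4, count)) evaluates to false; next count becomes -7; next result becomes 1; next at pos=2:; next result becomes 3; next at pos=3:; next result becomes 5; next scale becomes 0; next at pos=-2:; next scale becomes -11; next at pos=-1:; next scale becomes -22; next count becomes 0; next final value 17 | calc_v2: total becomes -3; next count becomes -5; next (((step - -3) * max(count, total)) == max(-4, count)) evaluates to false; next extra becomes 2; next count becomes -7; next result becomes 1; next at pos=2:; next result becomes 3; next at pos=3:; next result becomes 5; next scale becomes 0; next at pos=-2:; next delta becomes 2; next scale becomes -11; next at pos=-1:; next delta becomes 2; next scale becomes -22; next count becomes 0; next final value 17 — matching result 17.
Across all 32 domain points the two functions coincide.
verdict: equivalent


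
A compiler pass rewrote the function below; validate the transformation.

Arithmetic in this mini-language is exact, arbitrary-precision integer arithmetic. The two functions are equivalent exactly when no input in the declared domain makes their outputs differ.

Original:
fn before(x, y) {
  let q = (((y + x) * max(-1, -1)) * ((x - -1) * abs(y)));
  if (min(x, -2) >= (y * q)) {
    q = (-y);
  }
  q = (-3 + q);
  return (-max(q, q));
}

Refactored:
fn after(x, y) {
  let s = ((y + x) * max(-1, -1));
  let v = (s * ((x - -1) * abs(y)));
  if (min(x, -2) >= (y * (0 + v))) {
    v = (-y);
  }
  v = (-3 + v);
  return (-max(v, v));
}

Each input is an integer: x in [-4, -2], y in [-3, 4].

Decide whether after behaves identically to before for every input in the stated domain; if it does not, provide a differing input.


The two versions differ — the changes include local variable names differ, plus constant usage differs, plus statement counts differ, plus arithmetic usage differs.
Tracing x=-4, y=0: before: q=0, then (min(x, -2) >= (y * q)) is false, then q=-3, then returns 3 | after: s=4, then v=0, then (min(x, -2) >= (y * (0 + v))) is false, then v=-3, then returns 3 — matching result 3.
Every one of the 24 inputs gives matching results.
verdict: equivalent


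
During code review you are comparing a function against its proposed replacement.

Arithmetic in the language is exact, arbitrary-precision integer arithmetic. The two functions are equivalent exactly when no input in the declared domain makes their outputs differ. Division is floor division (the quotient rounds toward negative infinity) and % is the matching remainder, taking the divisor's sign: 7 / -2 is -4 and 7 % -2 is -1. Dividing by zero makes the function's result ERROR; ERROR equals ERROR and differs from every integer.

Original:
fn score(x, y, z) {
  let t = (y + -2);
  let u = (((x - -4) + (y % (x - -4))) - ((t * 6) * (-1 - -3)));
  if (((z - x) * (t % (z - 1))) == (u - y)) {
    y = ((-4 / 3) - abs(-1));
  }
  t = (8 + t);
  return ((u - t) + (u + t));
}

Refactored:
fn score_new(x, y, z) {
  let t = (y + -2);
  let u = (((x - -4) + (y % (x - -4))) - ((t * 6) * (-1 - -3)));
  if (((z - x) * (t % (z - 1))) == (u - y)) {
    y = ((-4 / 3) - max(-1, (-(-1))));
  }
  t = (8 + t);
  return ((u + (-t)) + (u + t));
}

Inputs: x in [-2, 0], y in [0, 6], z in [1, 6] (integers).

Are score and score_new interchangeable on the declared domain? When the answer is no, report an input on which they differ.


This is a faithful refactor — arithmetic usage differs, plus min/max/abs usage differs, plus constant usage differs, but the computed results match everywhere.
As a probe, take x=0, y=1, z=5: score runs t=-1, then u=17, then (((z - x) * (t % (z - 1))) == (u - y)) is false, then t=7, then returns 34; score_new runs t=-1, then u=17, then (((z - x) * (t % (z - 1))) == (u - y)) is false, then t=7, then returns 34; both end at 34.
Sweeping the whole domain (126 inputs) finds no disagreement.
verdict: equivalent


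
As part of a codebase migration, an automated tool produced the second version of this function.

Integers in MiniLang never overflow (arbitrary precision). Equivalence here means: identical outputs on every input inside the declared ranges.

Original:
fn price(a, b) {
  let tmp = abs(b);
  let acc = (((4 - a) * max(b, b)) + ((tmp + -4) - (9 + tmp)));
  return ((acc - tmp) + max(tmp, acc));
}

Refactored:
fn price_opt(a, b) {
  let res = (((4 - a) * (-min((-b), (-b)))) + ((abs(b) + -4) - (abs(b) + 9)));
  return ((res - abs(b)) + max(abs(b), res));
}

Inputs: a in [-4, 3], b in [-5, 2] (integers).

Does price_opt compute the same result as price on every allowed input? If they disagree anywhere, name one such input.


Behavior is preserved: although statement counts differ; also local variable names differ; also min/max/abs usage differs, the outputs never diverge.
As a probe, take a=-4, b=1: price runs tmp = 1; acc = -5; return -5; price_opt runs res = -5; return -5; both end at -5.
Checked all 64 inputs in the declared domain: the outputs agree on every one.
verdict: equivalent


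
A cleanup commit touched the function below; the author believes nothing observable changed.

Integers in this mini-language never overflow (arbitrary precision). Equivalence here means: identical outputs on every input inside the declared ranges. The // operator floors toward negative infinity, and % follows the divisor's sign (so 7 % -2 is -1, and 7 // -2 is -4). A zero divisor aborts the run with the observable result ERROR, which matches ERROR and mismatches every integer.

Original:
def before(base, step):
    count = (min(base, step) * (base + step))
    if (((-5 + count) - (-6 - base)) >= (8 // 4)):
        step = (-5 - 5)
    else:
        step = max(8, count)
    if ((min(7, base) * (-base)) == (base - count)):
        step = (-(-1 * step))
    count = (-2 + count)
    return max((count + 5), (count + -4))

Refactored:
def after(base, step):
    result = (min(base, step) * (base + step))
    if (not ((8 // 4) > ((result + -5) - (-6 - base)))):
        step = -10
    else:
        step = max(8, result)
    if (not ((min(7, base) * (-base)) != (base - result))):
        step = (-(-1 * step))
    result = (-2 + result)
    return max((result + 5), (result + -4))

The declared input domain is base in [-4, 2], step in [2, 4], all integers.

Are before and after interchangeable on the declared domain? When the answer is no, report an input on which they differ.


Although boolean connective usage differs; comparison usage differs; local variable names differ; arithmetic usage differs; constant usage differs, 21/21 inputs agree.
verdict: equivalent


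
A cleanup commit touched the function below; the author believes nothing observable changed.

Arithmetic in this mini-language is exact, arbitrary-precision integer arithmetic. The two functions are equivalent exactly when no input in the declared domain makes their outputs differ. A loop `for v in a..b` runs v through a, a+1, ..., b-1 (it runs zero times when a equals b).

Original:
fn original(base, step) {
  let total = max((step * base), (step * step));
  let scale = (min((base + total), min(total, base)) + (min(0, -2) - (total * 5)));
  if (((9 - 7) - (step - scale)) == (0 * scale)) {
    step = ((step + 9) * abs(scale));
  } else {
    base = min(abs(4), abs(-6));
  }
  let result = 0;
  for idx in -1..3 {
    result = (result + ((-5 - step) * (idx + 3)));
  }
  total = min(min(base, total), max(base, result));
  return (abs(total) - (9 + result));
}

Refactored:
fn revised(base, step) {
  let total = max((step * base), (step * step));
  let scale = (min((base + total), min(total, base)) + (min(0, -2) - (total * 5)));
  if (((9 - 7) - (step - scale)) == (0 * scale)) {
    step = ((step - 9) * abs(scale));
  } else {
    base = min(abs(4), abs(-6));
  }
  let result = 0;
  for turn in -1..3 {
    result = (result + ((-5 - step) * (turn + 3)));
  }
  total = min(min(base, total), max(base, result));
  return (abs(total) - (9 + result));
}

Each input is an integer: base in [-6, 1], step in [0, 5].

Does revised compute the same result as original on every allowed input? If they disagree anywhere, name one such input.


Not equivalent: base=0, step=0 separates them (313 vs -191).
original: total=0, then scale=-2, then (((9 - 7) - (step - scale)) == (0 * scale)) is true, then step=18, then result=0, then (idx=-1), then result=-46, then (idx=0), then result=-115, then (idx=1), then result=-207, then (idx=2), then result=-322, then total=0, then returns 313
revised: total=0, then scale=-2, then (((9 - 7) - (step - scale)) == (0 * scale)) is true, then step=-18, then result=0, then (turn=-1), then result=26, then (turn=0), then result=65, then (turn=1), then result=117, then (turn=2), then result=182, then total=0, then returns -191
verdict: not equivalent; witness: base=0, step=0


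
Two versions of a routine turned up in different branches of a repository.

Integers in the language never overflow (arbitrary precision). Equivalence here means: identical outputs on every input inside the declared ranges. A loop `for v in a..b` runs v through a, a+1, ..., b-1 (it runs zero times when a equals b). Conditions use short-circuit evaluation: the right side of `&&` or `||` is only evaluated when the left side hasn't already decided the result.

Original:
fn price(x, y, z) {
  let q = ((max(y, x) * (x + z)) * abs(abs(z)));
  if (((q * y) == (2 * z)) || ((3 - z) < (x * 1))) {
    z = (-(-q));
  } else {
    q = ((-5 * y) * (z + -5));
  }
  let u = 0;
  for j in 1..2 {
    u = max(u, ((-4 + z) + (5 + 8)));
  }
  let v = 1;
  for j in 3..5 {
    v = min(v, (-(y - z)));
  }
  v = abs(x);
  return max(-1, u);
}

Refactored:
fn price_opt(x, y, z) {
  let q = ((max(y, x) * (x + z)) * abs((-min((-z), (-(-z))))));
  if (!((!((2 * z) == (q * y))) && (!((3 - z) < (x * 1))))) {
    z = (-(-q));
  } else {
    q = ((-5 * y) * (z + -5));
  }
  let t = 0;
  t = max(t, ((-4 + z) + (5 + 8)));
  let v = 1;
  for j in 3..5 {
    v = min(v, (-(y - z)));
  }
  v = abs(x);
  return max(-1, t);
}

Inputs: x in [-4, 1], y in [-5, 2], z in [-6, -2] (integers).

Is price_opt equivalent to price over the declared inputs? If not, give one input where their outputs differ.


Equivalent — the differences include local variable names differ, boolean connective usage differs, statement counts differ, loop structure differs, min/max/abs usage differs, yet no declared input distinguishes the two.
As a probe, take x=-2, y=-1, z=-5: price runs q becomes 35; next (((q * y) == (2 * z)) || ((3 - z) < (x * 1))) evaluates to false; next q becomes -50; next u becomes 0; next at j=1:; next u becomes 4; next v becomes 1; next at j=3:; next v becomes -4; next at j=4:; next v becomes -4; next v becomes 2; next final value 4; price_opt runs q becomes 35; next (!((!((2 * z) == (q * y))) && (!((3 - z) < (x * 1))))) evaluates to false; next q becomes -50; next t becomes 0; next t becomes 4; next v becomes 1; next at j=3:; next v becomes -4; next at j=4:; next v becomes -4; next v becomes 2; next final value 4; both end at 4.
An exhaustive pass over the 240 declared inputs shows identical outputs.
verdict: equivalent


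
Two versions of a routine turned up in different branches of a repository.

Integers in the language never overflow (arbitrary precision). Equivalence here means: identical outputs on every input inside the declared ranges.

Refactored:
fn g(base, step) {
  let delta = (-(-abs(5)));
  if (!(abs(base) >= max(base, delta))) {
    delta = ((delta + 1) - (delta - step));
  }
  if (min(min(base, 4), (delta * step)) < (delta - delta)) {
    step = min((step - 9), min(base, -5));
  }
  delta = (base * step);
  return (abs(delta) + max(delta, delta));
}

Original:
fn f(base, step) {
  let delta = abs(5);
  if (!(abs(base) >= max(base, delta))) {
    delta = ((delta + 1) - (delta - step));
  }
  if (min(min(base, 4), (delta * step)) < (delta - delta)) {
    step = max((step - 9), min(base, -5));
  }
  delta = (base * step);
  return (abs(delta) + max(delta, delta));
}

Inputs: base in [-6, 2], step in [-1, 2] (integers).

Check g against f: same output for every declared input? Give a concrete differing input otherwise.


These are not equivalent — on base=-6, step=-1 the outputs split (72 vs 120).
f: delta=5, then (!(abs(base) >= max(base, delta))) is false, then (min(min(base, 4), (delta * step)) < (delta - delta)) is true, then step=-6, then delta=36, then returns 72
g: delta=5, then (!(abs(base) >= max(base, delta))) is false, then (min(min(base, 4), (delta * step)) < (delta - delta)) is true, then step=-10, then delta=60, then returns 120
verdict: not equivalent; witness: base=-6, step=-1


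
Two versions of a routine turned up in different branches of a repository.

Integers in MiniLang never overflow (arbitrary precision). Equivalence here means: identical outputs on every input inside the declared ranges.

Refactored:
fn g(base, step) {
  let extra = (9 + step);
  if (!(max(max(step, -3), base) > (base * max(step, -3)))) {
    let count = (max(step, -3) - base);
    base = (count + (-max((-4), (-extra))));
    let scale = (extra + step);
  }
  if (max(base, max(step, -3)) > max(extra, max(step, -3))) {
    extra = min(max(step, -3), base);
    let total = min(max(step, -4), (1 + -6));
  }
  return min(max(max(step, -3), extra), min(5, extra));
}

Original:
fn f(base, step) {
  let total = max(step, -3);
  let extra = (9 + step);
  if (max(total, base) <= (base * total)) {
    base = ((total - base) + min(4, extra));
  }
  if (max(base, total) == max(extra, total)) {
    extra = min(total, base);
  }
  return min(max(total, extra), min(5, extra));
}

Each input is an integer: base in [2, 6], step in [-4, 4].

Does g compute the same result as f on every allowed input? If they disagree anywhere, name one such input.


Take base=5, step=-4.
f: total = -3; extra = 5; (max(total, base) <= (base * total)) -> false; (max(base, total) == max(extra, total)) -> true; extra = -3; return -3
g: extra = 5; (!(max(max(step, -3), base) > (base * max(step, -3)))) -> false; (max(base, max(step, -3)) > max(extra, max(step, -3))) -> false; return 5
-3 vs 5 — the two versions disagree here.
verdict: not equivalent; witness: base=5, step=-4


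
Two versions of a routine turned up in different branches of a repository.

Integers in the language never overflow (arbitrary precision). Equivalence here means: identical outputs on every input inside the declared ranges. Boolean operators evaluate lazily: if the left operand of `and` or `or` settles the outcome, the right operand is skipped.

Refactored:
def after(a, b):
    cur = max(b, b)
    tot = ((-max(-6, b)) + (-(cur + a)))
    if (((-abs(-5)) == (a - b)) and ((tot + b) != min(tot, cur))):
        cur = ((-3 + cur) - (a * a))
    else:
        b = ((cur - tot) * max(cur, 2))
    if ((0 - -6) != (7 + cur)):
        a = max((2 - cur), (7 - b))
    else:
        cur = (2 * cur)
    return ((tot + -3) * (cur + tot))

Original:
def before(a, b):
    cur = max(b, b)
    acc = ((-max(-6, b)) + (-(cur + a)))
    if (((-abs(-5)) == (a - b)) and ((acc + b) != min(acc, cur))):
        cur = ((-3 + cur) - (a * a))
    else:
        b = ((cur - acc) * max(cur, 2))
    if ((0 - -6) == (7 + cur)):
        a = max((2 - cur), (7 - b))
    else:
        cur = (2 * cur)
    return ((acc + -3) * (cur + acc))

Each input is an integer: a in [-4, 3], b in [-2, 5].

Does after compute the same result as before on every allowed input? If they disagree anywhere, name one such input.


Input a=-4, b=-2: 20 from before versus 30 from after.
verdict: not equivalent; witness: a=-4, b=-2


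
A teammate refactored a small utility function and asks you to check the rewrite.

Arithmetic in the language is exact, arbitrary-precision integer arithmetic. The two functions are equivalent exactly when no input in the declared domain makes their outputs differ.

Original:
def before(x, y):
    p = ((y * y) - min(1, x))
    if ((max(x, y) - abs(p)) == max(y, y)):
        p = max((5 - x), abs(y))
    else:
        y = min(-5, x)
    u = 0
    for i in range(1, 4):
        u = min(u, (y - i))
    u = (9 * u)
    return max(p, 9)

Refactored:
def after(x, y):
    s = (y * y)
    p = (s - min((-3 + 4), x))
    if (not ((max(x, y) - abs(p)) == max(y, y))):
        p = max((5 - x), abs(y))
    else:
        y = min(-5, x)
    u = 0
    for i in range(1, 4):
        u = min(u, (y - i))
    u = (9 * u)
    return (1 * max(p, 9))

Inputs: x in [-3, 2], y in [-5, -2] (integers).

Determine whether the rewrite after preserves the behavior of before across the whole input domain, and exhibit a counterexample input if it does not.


Evaluate both at x=-3, y=-5.
before: p=28, then ((max(x, y) - abs(p)) == max(y, y)) is false, then y=-5, then u=0, then (i=1), then u=-6, then (i=2), then u=-7, then (i=3), then u=-8, then u=-72, then returns 28
after: s=25, then p=28, then (not ((max(x, y) - abs(p)) == max(y, y))) is true, then p=8, then u=0, then (i=1), then u=-6, then (i=2), then u=-7, then (i=3), then u=-8, then u=-72, then returns 9
28 against 9: the behavior changed.
verdict: not equivalent; witness: x=-3, y=-5


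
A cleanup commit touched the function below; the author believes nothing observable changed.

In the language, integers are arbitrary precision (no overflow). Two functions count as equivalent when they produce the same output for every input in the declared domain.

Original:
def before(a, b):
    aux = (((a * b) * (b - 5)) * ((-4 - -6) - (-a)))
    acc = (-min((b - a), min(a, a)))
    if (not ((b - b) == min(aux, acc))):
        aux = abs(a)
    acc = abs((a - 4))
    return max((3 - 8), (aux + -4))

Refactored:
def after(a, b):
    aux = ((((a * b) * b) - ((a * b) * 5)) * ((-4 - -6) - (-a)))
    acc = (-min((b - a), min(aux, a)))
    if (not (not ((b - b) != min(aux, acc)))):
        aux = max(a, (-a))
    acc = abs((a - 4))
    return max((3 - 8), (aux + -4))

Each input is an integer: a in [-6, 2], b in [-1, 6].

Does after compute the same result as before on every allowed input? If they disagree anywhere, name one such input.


There is a counterexample at a=1, b=5: -3 on one side, -4 on the other.
before: aux := 0 | acc := -1 | (not ((b - b) == min(aux, acc))): true | aux := 1 | acc := 3 | result -3
after: aux := 0 | acc := 0 | (not (not ((b - b) != min(aux, acc)))): false | acc := 3 | result -4
verdict: not equivalent; witness: a=1, b=5


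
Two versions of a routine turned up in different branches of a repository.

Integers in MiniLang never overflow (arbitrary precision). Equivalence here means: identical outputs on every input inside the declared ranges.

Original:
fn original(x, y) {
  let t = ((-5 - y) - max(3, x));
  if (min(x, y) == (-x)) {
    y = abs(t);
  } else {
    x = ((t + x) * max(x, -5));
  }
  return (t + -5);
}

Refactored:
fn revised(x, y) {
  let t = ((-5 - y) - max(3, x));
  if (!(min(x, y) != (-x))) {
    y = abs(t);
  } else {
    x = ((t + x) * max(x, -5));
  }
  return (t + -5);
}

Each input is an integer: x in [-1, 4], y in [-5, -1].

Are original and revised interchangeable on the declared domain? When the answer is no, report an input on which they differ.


Side by side, the visible changes include: comparison usage differs, boolean connective usage differs.
Tracing x=0, y=-3: original: t=-5, then (min(x, y) == (-x)) is false, then x=0, then returns -10 | revised: t=-5, then (!(min(x, y) != (-x))) is false, then x=0, then returns -10 — matching result -10.
Across all 30 domain points the two functions coincide.
verdict: equivalent


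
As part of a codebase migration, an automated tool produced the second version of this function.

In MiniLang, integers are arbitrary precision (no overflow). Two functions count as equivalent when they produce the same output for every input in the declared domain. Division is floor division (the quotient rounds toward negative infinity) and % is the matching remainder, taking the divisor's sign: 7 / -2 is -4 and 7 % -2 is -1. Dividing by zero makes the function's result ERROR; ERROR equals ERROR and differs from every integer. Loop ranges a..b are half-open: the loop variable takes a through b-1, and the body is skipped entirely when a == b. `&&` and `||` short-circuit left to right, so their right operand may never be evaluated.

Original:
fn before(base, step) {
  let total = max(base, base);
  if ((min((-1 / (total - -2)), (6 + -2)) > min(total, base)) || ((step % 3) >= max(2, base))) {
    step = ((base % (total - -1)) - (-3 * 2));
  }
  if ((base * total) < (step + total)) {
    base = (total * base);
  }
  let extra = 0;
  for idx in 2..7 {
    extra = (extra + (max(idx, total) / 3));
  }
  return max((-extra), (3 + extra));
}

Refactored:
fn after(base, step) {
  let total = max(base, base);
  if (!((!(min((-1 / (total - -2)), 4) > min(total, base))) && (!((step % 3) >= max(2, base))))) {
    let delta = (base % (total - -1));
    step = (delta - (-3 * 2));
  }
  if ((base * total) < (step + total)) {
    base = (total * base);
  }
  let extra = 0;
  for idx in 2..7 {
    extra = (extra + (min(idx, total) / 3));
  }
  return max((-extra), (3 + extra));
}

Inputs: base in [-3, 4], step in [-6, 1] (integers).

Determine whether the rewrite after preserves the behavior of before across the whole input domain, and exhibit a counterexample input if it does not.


Input base=-3, step=-6: 8 from before versus 5 from after.
verdict: not equivalent; witness: base=-3, step=-6


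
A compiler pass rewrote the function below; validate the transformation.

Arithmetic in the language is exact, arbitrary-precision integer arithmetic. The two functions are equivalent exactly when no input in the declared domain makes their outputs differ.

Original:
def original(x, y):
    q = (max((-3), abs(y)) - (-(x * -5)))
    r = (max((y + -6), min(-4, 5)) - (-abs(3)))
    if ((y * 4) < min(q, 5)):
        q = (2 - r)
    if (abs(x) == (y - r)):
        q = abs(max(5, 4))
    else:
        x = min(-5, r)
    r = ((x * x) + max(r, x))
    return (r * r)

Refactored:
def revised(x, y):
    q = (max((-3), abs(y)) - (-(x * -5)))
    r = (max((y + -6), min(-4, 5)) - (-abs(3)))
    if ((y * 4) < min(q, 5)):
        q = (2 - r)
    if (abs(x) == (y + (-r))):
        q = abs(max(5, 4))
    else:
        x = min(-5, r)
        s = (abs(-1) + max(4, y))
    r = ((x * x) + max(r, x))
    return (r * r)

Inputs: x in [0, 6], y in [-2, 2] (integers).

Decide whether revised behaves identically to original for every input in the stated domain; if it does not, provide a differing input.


Differences: constant usage differs; and local variable names differ; and arithmetic usage differs; and min/max/abs usage differs; and statement counts differ — yet all 35 inputs agree.
verdict: equivalent


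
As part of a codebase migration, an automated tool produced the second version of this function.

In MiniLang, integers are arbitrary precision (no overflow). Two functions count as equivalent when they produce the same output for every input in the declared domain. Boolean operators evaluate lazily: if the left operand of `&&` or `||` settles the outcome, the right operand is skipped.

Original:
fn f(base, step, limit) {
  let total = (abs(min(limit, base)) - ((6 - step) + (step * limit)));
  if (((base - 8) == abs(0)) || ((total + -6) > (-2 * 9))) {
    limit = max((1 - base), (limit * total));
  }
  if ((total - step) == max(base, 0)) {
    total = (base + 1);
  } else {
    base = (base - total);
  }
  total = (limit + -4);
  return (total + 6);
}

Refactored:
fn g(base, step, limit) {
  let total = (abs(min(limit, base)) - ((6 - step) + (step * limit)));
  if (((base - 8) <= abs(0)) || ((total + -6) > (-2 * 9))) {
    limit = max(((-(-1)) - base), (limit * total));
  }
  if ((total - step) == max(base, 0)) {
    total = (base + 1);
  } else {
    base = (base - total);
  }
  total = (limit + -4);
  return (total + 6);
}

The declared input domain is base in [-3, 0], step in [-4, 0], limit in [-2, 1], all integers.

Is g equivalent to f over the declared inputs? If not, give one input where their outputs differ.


Try base=-3, step=-4, limit=-2.
f: total becomes -15; next (((base - 8) == abs(0)) || ((total + -6) > (-2 * 9))) evaluates to false; next ((total - step) == max(base, 0)) evaluates to false; next base becomes 12; next total becomes -6; next final value 0
g: total becomes -15; next (((base - 8) <= abs(0)) || ((total + -6) > (-2 * 9))) evaluates to true; next limit becomes 30; next ((total - step) == max(base, 0)) evaluates to false; next base becomes 12; next total becomes 26; next final value 32
0 against 32: the behavior changed.
verdict: not equivalent; witness: base=-3, step=-4, limit=-2


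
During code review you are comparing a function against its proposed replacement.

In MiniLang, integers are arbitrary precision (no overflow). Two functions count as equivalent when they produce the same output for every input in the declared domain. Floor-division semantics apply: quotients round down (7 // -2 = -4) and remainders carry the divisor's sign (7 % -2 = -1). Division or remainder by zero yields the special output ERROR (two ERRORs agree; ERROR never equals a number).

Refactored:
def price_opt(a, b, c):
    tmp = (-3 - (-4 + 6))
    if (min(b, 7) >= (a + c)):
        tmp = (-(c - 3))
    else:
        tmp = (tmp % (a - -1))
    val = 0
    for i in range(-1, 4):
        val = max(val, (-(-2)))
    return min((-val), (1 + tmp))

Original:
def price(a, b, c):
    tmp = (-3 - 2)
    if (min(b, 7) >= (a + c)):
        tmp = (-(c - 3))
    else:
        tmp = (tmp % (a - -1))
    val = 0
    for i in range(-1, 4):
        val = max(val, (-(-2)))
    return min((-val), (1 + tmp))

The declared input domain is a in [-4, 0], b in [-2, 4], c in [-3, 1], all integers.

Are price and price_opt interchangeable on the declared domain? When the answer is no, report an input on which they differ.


Reading the diff, among the changes: constant usage differs; also arithmetic usage differs.
One worked example (a=-2, b=3, c=1) — price: tmp := -5 | (min(b, 7) >= (a + c)): true | tmp := 2 | val := 0 | iter i=-1: | val := 2 | iter i=0: | val := 2 | iter i=1: | val := 2 | iter i=2: | val := 2 | iter i=3: | val := 2 | result -2; price_opt: tmp := -5 | (min(b, 7) >= (a + c)): true | tmp := 2 | val := 0 | iter i=-1: | val := 2 | iter i=0: | val := 2 | iter i=1: | val := 2 | iter i=2: | val := 2 | iter i=3: | val := 2 | result -2; agreement on -2.
Every one of the 175 inputs gives matching results.
verdict: equivalent


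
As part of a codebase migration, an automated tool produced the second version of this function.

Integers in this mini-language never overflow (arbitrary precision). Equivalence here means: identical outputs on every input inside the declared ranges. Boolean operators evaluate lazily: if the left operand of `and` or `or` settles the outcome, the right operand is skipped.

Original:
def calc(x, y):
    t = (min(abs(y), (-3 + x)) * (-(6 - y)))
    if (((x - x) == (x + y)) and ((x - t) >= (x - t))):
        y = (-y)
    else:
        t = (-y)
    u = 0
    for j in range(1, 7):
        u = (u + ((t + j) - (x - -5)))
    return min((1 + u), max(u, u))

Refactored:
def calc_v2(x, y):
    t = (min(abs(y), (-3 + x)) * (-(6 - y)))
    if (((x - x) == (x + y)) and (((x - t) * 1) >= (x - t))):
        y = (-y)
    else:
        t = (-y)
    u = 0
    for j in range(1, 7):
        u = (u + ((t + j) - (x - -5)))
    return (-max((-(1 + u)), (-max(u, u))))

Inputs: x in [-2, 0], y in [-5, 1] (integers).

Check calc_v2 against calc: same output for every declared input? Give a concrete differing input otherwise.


Differences: constant usage differs, and arithmetic usage differs, and min/max/abs usage differs — yet all 21 inputs agree.
verdict: equivalent


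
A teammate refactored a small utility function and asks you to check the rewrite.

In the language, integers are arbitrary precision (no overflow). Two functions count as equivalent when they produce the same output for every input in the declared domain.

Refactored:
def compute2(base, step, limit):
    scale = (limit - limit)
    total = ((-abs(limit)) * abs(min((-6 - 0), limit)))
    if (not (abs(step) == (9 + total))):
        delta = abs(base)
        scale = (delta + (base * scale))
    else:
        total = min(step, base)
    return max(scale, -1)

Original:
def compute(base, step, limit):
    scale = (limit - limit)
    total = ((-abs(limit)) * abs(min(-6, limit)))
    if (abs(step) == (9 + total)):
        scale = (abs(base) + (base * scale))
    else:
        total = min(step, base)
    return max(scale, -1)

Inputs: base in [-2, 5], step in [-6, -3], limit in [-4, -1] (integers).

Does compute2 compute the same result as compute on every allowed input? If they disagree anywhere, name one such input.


At base=-2, step=-6, limit=-4: compute gives 0, compute2 gives 2.
verdict: not equivalent; witness: base=-2, step=-6, limit=-4


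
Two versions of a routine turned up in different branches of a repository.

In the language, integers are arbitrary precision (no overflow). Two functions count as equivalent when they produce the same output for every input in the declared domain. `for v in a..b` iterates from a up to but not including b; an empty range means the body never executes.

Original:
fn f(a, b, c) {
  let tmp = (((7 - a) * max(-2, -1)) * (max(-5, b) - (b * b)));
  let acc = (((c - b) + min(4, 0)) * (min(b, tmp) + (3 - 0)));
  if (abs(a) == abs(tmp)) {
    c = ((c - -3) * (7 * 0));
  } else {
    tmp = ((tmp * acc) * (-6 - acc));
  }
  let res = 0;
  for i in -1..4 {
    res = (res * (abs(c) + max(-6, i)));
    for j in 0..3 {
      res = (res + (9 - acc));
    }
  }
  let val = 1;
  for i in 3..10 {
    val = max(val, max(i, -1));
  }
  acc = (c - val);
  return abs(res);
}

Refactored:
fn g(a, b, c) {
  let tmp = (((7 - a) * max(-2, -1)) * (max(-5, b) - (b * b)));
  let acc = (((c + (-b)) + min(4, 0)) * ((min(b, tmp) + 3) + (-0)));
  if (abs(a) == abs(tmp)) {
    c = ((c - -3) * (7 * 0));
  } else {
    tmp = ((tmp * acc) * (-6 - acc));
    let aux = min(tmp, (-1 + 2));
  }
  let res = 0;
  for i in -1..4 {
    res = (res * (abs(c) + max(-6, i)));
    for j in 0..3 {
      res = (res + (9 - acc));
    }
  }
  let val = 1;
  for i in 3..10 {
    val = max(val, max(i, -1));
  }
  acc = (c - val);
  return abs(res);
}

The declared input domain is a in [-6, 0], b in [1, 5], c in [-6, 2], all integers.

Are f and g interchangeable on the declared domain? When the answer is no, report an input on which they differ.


Side by side, the visible changes include: constant usage differs, plus statement counts differ, plus local variable names differ, plus arithmetic usage differs, plus min/max/abs usage differs.
Tracing a=-3, b=4, c=-4: f: tmp becomes 120; next acc becomes -56; next (abs(a) == abs(tmp)) evaluates to false; next tmp becomes -336000; next res becomes 0; next at i=-1:; next res becomes 0; next at j=0:; next res becomes 65; next at j=1:; next res becomes 130; next at j=2:; next res becomes 195; next at i=0:; next res becomes 780; next at j=0:; next res becomes 845; next at j=1:; next res becomes 910; next at j=2:; next res becomes 975; next at i=1:; next res becomes 4875; next at j=0:; next res becomes 4940; next at j=1:; next res becomes 5005; next at j=2:; next res becomes 5070; next at i=2:; next res becomes 30420; next at j=0:; next res becomes 30485; next at j=1:; next res becomes 30550; next at j=2:; next res becomes 30615; next at i=3:; next res becomes 214305; next at j=0:; next res becomes 214370; next at j=1:; next res becomes 214435; next at j=2:; next res becomes 214500; next val becomes 1; next at i=3:; next val becomes 3; next at i=4:; next val becomes 4; next at i=5:; next val becomes 5; next at i=6:; next val becomes 6; next at i=7:; next val becomes 7; next at i=8:; next val becomes 8; next at i=9:; next val becomes 9; next acc becomes -13; next final value 214500 | g: tmp becomes 120; next acc becomes -56; next (abs(a) == abs(tmp)) evaluates to false; next tmp becomes -336000; next aux becomes -336000; next res becomes 0; next at i=-1:; next res becomes 0; next at j=0:; next res becomes 65; next at j=1:; next res becomes 130; next at j=2:; next res becomes 195; next at i=0:; next res becomes 780; next at j=0:; next res becomes 845; next at j=1:; next res becomes 910; next at j=2:; next res becomes 975; next at i=1:; next res becomes 4875; next at j=0:; next res becomes 4940; next at j=1:; next res becomes 5005; next at j=2:; next res becomes 5070; next at i=2:; next res becomes 30420; next at j=0:; next res becomes 30485; next at j=1:; next res becomes 30550; next at j=2:; next res becomes 30615; next at i=3:; next res becomes 214305; next at j=0:; next res becomes 214370; next at j=1:; next res becomes 214435; next at j=2:; next res becomes 214500; next val becomes 1; next at i=3:; next val becomes 3; next at i=4:; next val becomes 4; next at i=5:; next val becomes 5; next at i=6:; next val becomes 6; next at i=7:; next val becomes 7; next at i=8:; next val becomes 8; next at i=9:; next val becomes 9; next acc becomes -13; next final value 214500 — matching result 214500.
An exhaustive pass over the 315 declared inputs shows identical outputs.
verdict: equivalent


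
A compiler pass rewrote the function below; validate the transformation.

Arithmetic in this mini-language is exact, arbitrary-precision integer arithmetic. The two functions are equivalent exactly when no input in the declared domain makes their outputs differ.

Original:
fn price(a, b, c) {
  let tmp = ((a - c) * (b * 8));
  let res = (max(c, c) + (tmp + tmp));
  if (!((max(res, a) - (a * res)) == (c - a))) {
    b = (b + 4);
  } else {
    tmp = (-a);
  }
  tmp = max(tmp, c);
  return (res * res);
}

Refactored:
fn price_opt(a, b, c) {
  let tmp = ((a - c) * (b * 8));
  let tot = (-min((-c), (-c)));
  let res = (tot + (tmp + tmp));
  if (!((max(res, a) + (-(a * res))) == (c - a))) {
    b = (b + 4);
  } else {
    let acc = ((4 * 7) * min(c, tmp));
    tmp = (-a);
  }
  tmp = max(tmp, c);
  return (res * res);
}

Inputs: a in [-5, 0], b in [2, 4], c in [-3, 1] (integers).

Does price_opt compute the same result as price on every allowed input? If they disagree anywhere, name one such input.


Differences: min/max/abs usage differs; statement counts differ; arithmetic usage differs; constant usage differs; local variable names differ — yet all 90 inputs agree.
verdict: equivalent


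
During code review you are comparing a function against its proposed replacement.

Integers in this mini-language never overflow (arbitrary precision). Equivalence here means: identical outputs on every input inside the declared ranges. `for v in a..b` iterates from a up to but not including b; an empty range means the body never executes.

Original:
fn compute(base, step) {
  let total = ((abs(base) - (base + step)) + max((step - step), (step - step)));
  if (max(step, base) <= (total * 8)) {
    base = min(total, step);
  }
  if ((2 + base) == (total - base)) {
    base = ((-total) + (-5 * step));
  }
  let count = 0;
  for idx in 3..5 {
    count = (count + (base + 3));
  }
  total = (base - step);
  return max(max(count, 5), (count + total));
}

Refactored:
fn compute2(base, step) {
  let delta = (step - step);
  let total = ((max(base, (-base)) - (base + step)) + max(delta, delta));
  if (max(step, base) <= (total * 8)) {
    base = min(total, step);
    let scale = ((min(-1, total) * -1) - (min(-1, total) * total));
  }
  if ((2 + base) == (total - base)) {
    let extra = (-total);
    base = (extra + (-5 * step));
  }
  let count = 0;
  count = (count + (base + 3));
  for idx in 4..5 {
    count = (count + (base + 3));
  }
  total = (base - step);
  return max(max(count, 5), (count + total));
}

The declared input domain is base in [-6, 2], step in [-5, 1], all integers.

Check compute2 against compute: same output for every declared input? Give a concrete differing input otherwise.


Equivalent — the differences include min/max/abs usage differs; and local variable names differ; and loop structure differs; and statement counts differ; and constant usage differs; and arithmetic usage differs, yet no declared input distinguishes the two.
Spot check at base=1, step=-3 — compute: total=3, then (max(step, base) <= (total * 8)) is true, then base=-3, then ((2 + base) == (total - base)) is false, then count=0, then (idx=3), then count=0, then (idx=4), then count=0, then total=0, then returns 5. compute2: delta=0, then total=3, then (max(step, base) <= (total * 8)) is true, then base=-3, then scale=4, then ((2 + base) == (total - base)) is false, then count=0, then count=0, then (idx=4), then count=0, then total=0, then returns 5. Both give 5.
Checked all 63 inputs in the declared domain: the outputs agree on every one.
verdict: equivalent


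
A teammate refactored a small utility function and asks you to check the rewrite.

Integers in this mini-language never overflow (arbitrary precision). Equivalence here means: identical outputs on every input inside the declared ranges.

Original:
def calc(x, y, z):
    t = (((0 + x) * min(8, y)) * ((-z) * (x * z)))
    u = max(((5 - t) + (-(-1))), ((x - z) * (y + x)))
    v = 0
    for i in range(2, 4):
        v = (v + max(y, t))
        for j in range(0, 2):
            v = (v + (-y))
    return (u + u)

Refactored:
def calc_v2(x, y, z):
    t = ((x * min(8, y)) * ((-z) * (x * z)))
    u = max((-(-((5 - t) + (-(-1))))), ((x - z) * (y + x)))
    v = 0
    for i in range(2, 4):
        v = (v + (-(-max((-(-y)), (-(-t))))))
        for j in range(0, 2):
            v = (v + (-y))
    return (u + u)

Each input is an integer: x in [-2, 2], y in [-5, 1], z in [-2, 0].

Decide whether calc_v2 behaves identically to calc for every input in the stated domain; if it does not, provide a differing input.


Reading the diff, among the changes: arithmetic usage differs; constant usage differs.
Spot check at x=0, y=-3, z=-1 — calc: t = 0; u = 6; v = 0; [i=2]; v = 0; [j=0]; v = 3; [j=1]; v = 6; [i=3]; v = 6; [j=0]; v = 9; [j=1]; v = 12; return 12. calc_v2: t = 0; u = 6; v = 0; [i=2]; v = 0; [j=0]; v = 3; [j=1]; v = 6; [i=3]; v = 6; [j=0]; v = 9; [j=1]; v = 12; return 12. Both give 12.
Every one of the 105 inputs gives matching results.
verdict: equivalent
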